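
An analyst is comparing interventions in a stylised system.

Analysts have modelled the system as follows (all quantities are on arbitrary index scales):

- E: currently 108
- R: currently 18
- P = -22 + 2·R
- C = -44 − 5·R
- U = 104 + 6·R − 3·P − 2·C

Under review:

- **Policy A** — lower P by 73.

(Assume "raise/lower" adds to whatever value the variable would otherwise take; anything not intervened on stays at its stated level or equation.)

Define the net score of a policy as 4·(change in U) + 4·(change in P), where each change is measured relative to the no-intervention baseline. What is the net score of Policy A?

584

Baseline:
  R = 18
  P = -22 + 2·18 = 14
  C = -44 − 5·18 = -134
  U = 104 + 6·18 − 3·14 − 2·(-134) = 438
Policy A (P − 73):
  R = 18
  P = -22 + 2·18 (−73 from intervention) = -59
  C = -44 − 5·18 = -134
  U = 104 + 6·18 − 3·(-59) − 2·(-134) = 657
ΔU = 657 − 438 = 219; ΔP = -59 − 14 = -73
Score = 4·219 + 4·(-73) = 584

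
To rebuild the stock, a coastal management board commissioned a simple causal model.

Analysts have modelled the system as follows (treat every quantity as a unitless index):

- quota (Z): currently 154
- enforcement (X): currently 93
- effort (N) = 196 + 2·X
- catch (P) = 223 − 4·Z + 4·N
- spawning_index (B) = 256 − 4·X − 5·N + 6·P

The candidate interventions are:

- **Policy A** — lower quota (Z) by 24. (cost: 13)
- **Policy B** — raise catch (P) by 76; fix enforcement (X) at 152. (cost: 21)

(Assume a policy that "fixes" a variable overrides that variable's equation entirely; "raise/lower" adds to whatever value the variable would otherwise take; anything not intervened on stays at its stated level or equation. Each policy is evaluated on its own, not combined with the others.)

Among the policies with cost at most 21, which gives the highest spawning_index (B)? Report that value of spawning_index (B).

Policy A (Z − 24):
  Z = 154 − 24 = 130
  X = 93
  N = 196 + 2·93 = 382
  P = 223 − 4·130 + 4·382 = 1231
  B = 256 − 4·93 − 5·382 + 6·1231 = 5360
Policy B (P + 76, X := 152):
  Z = 154
  X = 152
  N = 196 + 2·152 = 500
  P = 223 − 4·154 + 4·500 (+76 from intervention) = 1683
  B = 256 − 4·152 − 5·500 + 6·1683 = 7246
Comparing — Policy A: B=5360, Policy B: B=7246. Highest is 7246 (Policy B).

7246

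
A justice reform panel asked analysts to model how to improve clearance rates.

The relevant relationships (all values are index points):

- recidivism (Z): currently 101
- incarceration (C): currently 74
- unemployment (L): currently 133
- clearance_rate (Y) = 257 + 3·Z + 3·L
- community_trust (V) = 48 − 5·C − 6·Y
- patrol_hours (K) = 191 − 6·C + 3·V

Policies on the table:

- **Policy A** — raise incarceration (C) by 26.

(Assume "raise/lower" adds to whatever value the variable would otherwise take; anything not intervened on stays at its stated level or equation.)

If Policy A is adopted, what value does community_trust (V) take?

Policy A (C + 26):
  Z = 101
  C = 74 + 26 = 100
  L = 133
  Y = 257 + 3·101 + 3·133 = 959
  V = 48 − 5·100 − 6·959 = -6206

-6206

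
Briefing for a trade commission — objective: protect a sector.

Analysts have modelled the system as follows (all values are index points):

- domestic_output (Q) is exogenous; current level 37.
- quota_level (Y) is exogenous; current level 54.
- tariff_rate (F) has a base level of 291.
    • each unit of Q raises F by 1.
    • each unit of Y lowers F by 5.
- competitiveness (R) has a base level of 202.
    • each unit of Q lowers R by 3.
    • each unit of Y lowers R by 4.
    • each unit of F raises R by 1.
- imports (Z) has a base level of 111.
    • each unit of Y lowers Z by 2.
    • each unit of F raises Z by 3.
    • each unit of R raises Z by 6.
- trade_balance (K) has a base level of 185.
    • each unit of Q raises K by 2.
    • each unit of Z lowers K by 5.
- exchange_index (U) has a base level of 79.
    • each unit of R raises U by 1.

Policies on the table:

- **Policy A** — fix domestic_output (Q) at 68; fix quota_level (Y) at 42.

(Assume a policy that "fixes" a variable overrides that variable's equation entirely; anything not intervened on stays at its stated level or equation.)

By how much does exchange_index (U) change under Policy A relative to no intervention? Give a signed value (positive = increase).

Baseline:
  Q = 37
  Y = 54
  F = 291 + 37 − 5·54 = 58
  R = 202 − 3·37 − 4·54 + 58 = -67
  U = 79 + (-67) = 12
Policy A (Q := 68, Y := 42):
  Q = 68
  Y = 42
  F = 291 + 68 − 5·42 = 149
  R = 202 − 3·68 − 4·42 + 149 = -21
  U = 79 + (-21) = 58
Change in U: 58 − 12 = 46

46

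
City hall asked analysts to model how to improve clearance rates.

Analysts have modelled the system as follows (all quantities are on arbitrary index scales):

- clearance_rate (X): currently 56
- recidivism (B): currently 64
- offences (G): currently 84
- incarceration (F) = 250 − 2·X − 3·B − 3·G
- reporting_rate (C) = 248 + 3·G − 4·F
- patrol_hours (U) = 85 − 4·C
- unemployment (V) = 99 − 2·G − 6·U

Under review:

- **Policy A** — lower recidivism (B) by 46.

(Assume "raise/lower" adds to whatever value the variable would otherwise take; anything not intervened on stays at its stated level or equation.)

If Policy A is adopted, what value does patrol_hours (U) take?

-4603

Policy A (B − 46):
  X = 56
  B = 64 − 46 = 18
  G = 84
  F = 250 − 2·56 − 3·18 − 3·84 = -168
  C = 248 + 3·84 − 4·(-168) = 1172
  U = 85 − 4·1172 = -4603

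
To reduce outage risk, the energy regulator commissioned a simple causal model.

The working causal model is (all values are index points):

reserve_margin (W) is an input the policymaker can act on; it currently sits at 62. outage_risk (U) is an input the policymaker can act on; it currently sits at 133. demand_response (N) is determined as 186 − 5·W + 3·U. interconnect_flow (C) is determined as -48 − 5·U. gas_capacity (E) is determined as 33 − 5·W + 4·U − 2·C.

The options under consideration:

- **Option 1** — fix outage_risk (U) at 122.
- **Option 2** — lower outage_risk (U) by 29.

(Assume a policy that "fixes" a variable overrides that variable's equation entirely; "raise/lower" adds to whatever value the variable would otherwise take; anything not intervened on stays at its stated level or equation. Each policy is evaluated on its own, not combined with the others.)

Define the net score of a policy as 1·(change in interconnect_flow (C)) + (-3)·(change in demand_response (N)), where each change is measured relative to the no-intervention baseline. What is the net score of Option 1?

154

Baseline:
  W = 62
  U = 133
  N = 186 − 5·62 + 3·133 = 275
  C = -48 − 5·133 = -713
Option 1 (U := 122):
  W = 62
  U = 122
  N = 186 − 5·62 + 3·122 = 242
  C = -48 − 5·122 = -658
ΔC = -658 − (-713) = 55; ΔN = 242 − 275 = -33
Score = 1·55 + (-3)·(-33) = 154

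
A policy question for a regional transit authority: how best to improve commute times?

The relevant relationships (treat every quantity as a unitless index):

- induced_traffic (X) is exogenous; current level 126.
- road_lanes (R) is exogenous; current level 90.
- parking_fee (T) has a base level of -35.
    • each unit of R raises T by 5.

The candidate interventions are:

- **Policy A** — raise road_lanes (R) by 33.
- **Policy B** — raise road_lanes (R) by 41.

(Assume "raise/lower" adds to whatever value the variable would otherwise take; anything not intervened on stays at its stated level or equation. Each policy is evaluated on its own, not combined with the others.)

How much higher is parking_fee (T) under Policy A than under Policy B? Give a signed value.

-40

Policy A (R + 33):
  R = 90 + 33 = 123
  T = -35 + 5·123 = 580
Policy B (R + 41):
  R = 90 + 41 = 131
  T = -35 + 5·131 = 620
T: 580 − 620 = -40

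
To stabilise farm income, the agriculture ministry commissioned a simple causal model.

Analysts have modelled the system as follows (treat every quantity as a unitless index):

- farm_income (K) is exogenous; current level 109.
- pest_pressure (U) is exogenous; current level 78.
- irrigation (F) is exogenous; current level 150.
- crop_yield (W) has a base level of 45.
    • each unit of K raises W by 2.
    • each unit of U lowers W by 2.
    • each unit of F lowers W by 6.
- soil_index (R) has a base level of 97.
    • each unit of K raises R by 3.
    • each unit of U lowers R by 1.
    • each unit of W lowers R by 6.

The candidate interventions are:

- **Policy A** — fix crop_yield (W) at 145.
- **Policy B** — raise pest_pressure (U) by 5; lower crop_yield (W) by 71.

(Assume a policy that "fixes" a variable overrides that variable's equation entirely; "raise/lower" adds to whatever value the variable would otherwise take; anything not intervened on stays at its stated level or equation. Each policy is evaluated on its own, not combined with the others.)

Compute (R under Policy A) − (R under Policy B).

-6109

Policy A (W := 145):
  K = 109
  U = 78
  F = 150
  W = 145
  R = 97 + 3·109 − 78 − 6·145 = -524
Policy B (U + 5, W − 71):
  K = 109
  U = 78 + 5 = 83
  F = 150
  W = 45 + 2·109 − 2·83 − 6·150 (−71 from intervention) = -874
  R = 97 + 3·109 − 83 − 6·(-874) = 5585
R: -524 − 5585 = -6109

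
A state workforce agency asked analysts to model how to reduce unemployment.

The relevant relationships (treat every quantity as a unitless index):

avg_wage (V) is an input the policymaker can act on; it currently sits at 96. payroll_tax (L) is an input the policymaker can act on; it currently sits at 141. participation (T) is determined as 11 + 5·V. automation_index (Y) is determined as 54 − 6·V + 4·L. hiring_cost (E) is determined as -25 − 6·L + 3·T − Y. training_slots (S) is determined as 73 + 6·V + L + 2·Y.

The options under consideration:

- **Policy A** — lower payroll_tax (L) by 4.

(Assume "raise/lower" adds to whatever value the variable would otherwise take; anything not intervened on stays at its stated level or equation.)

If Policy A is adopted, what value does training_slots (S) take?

Policy A (L − 4):
  V = 96
  L = 141 − 4 = 137
  Y = 54 − 6·96 + 4·137 = 26
  S = 73 + 6·96 + 137 + 2·26 = 838

838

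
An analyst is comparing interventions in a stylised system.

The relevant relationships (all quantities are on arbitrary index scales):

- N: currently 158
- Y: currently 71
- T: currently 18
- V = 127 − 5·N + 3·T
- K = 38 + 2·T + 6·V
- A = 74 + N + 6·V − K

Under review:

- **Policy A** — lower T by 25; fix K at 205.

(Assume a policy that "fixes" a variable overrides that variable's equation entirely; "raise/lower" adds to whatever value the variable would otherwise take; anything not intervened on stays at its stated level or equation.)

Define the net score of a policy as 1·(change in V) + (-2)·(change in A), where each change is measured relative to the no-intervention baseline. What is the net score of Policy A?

8395

Baseline:
  N = 158
  T = 18
  V = 127 − 5·158 + 3·18 = -609
  K = 38 + 2·18 + 6·(-609) = -3580
  A = 74 + 158 + 6·(-609) − (-3580) = 158
Policy A (T − 25, K := 205):
  N = 158
  T = 18 − 25 = -7
  V = 127 − 5·158 + 3·(-7) = -684
  K = 205
  A = 74 + 158 + 6·(-684) − 205 = -4077
ΔV = -684 − (-609) = -75; ΔA = -4077 − 158 = -4235
Score = 1·(-75) + (-2)·(-4235) = 8395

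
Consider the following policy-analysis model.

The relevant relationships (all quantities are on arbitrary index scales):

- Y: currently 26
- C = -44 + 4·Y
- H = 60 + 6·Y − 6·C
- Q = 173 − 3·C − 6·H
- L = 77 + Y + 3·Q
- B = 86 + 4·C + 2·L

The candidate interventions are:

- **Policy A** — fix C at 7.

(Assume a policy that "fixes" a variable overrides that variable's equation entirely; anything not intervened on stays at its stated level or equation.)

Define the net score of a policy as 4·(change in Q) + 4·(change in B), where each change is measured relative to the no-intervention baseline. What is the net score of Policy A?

Baseline:
  Y = 26
  C = -44 + 4·26 = 60
  H = 60 + 6·26 − 6·60 = -144
  Q = 173 − 3·60 − 6·(-144) = 857
  L = 77 + 26 + 3·857 = 2674
  B = 86 + 4·60 + 2·2674 = 5674
Policy A (C := 7):
  Y = 26
  C = 7
  H = 60 + 6·26 − 6·7 = 174
  Q = 173 − 3·7 − 6·174 = -892
  L = 77 + 26 + 3·(-892) = -2573
  B = 86 + 4·7 + 2·(-2573) = -5032
ΔQ = -892 − 857 = -1749; ΔB = -5032 − 5674 = -10706
Score = 4·(-1749) + 4·(-10706) = -49820

-49820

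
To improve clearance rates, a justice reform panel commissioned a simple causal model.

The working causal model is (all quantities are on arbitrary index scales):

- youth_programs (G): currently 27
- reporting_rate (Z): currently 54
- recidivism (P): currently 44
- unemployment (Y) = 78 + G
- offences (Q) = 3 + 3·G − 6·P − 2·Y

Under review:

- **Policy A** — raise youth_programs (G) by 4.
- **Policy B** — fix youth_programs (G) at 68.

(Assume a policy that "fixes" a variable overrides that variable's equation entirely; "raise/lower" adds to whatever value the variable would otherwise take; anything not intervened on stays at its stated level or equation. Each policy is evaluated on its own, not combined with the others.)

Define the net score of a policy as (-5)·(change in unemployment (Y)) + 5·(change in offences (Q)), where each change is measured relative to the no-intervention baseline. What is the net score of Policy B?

0

Baseline:
  G = 27
  P = 44
  Y = 78 + 27 = 105
  Q = 3 + 3·27 − 6·44 − 2·105 = -390
Policy B (G := 68):
  G = 68
  P = 44
  Y = 78 + 68 = 146
  Q = 3 + 3·68 − 6·44 − 2·146 = -349
ΔY = 146 − 105 = 41; ΔQ = -349 − (-390) = 41
Score = (-5)·41 + 5·41 = 0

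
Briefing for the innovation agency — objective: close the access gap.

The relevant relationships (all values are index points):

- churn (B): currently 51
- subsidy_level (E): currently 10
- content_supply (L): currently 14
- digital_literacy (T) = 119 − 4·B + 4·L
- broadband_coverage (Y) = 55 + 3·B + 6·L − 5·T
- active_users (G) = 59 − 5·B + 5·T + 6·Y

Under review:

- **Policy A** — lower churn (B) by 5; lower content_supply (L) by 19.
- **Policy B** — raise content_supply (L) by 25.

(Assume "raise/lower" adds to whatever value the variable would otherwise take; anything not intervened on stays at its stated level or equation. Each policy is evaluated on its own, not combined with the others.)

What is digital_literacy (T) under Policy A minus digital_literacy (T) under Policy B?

-156

Policy A (B − 5, L − 19):
  B = 51 − 5 = 46
  L = 14 − 19 = -5
  T = 119 − 4·46 + 4·(-5) = -85
Policy B (L + 25):
  B = 51
  L = 14 + 25 = 39
  T = 119 − 4·51 + 4·39 = 71
T: -85 − 71 = -156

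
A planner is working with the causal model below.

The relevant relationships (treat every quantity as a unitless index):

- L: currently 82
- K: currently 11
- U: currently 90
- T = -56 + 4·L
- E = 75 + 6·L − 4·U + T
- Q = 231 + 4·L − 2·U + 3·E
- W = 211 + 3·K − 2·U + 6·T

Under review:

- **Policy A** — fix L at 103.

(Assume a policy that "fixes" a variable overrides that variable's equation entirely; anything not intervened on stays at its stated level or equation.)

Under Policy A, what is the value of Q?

Policy A (L := 103):
  L = 103
  U = 90
  T = -56 + 4·103 = 356
  E = 75 + 6·103 − 4·90 + 356 = 689
  Q = 231 + 4·103 − 2·90 + 3·689 = 2530

2530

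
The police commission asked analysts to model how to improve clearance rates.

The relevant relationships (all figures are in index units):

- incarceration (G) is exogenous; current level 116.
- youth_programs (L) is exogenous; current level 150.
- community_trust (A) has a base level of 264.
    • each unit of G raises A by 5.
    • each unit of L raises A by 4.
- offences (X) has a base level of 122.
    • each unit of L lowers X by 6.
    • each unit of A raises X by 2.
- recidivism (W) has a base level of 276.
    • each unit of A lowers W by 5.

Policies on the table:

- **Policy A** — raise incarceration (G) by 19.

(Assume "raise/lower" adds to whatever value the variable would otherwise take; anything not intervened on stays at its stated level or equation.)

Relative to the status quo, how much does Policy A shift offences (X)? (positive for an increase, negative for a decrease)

190

Baseline:
  G = 116
  L = 150
  A = 264 + 5·116 + 4·150 = 1444
  X = 122 − 6·150 + 2·1444 = 2110
Policy A (G + 19):
  G = 116 + 19 = 135
  L = 150
  A = 264 + 5·135 + 4·150 = 1539
  X = 122 − 6·150 + 2·1539 = 2300
Change in X: 2300 − 2110 = 190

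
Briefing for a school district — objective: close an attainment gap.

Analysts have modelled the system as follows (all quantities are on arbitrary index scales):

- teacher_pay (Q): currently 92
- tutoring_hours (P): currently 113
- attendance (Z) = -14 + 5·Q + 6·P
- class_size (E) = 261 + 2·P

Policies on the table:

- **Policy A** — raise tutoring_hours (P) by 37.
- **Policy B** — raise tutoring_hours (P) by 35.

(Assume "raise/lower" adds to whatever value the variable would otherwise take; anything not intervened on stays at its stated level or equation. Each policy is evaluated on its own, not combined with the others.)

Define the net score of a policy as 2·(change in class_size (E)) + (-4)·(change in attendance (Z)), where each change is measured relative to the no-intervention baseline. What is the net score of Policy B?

Baseline:
  Q = 92
  P = 113
  Z = -14 + 5·92 + 6·113 = 1124
  E = 261 + 2·113 = 487
Policy B (P + 35):
  Q = 92
  P = 113 + 35 = 148
  Z = -14 + 5·92 + 6·148 = 1334
  E = 261 + 2·148 = 557
ΔE = 557 − 487 = 70; ΔZ = 1334 − 1124 = 210
Score = 2·70 + (-4)·210 = -700

-700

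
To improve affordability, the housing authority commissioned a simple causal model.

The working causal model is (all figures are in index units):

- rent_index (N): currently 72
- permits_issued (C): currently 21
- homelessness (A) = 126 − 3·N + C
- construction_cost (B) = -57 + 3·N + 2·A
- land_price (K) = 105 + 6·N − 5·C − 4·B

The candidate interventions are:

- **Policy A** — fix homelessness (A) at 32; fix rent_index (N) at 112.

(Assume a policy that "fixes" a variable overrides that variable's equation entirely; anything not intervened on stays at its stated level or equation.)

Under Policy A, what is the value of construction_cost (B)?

Policy A (A := 32, N := 112):
  N = 112
  C = 21
  A = 32
  B = -57 + 3·112 + 2·32 = 343

343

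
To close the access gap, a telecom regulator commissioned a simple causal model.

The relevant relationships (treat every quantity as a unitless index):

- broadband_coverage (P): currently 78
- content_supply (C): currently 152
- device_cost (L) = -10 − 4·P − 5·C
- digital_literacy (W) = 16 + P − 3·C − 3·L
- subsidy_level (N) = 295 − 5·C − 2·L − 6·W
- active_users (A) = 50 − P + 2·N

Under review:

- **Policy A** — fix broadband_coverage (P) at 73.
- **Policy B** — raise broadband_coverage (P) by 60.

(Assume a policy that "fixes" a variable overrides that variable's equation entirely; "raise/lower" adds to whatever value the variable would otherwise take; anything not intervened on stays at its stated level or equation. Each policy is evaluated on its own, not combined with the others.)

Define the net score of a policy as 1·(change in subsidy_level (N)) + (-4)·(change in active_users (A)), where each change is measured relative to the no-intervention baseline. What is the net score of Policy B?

29640

Baseline:
  P = 78
  C = 152
  L = -10 − 4·78 − 5·152 = -1082
  W = 16 + 78 − 3·152 − 3·(-1082) = 2884
  N = 295 − 5·152 − 2·(-1082) − 6·2884 = -15605
  A = 50 − 78 + 2·(-15605) = -31238
Policy B (P + 60):
  P = 78 + 60 = 138
  C = 152
  L = -10 − 4·138 − 5·152 = -1322
  W = 16 + 138 − 3·152 − 3·(-1322) = 3664
  N = 295 − 5·152 − 2·(-1322) − 6·3664 = -19805
  A = 50 − 138 + 2·(-19805) = -39698
ΔN = -19805 − (-15605) = -4200; ΔA = -39698 − (-31238) = -8460
Score = 1·(-4200) + (-4)·(-8460) = 29640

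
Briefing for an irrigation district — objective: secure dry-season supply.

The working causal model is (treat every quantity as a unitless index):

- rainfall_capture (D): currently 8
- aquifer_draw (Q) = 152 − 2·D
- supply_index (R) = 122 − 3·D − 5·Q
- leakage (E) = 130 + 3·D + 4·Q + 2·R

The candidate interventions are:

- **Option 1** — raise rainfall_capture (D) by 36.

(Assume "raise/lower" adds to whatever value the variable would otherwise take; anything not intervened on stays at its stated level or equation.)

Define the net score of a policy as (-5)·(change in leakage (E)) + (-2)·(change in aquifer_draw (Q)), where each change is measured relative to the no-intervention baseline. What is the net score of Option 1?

-1476

Baseline:
  D = 8
  Q = 152 − 2·8 = 136
  R = 122 − 3·8 − 5·136 = -582
  E = 130 + 3·8 + 4·136 + 2·(-582) = -466
Option 1 (D + 36):
  D = 8 + 36 = 44
  Q = 152 − 2·44 = 64
  R = 122 − 3·44 − 5·64 = -330
  E = 130 + 3·44 + 4·64 + 2·(-330) = -142
ΔE = -142 − (-466) = 324; ΔQ = 64 − 136 = -72
Score = (-5)·324 + (-2)·(-72) = -1476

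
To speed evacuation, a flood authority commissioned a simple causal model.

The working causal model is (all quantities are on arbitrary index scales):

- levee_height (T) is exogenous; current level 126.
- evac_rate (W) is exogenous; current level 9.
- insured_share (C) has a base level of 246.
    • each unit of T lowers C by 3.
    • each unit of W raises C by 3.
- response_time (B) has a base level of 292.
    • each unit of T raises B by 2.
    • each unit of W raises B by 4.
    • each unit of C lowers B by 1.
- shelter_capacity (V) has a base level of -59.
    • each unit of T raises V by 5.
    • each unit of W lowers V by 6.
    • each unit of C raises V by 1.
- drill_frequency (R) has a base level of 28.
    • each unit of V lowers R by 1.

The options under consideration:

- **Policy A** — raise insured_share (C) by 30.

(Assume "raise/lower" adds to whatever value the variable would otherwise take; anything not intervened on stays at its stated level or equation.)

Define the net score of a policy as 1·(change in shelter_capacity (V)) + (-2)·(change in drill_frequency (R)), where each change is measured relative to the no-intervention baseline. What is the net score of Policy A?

90

Baseline:
  T = 126
  W = 9
  C = 246 − 3·126 + 3·9 = -105
  V = -59 + 5·126 − 6·9 + (-105) = 412
  R = 28 − 412 = -384
Policy A (C + 30):
  T = 126
  W = 9
  C = 246 − 3·126 + 3·9 (+30 from intervention) = -75
  V = -59 + 5·126 − 6·9 + (-75) = 442
  R = 28 − 442 = -414
ΔV = 442 − 412 = 30; ΔR = -414 − (-384) = -30
Score = 1·30 + (-2)·(-30) = 90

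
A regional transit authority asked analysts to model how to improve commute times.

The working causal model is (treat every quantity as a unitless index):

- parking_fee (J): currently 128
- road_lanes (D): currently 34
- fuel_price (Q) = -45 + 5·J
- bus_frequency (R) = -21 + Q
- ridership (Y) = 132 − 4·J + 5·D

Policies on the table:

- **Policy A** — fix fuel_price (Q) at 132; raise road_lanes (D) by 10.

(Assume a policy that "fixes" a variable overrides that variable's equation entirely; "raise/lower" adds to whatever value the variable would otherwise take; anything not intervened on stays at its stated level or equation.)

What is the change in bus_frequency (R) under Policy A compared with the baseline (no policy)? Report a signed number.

Baseline:
  J = 128
  Q = -45 + 5·128 = 595
  R = -21 + 595 = 574
Policy A (Q := 132, D + 10):
  J = 128
  Q = 132
  R = -21 + 132 = 111
Change in R: 111 − 574 = -463

-463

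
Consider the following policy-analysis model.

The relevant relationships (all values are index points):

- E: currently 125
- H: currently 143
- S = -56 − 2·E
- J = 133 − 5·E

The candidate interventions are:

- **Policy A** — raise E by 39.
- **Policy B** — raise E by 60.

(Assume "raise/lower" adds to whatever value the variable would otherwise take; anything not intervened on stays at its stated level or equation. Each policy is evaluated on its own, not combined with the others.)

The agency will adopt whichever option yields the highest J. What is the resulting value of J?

Policy A (E + 39):
  E = 125 + 39 = 164
  J = 133 − 5·164 = -687
Policy B (E + 60):
  E = 125 + 60 = 185
  J = 133 − 5·185 = -792
Comparing — Policy A: J=-687, Policy B: J=-792. Highest is -687 (Policy A).

-687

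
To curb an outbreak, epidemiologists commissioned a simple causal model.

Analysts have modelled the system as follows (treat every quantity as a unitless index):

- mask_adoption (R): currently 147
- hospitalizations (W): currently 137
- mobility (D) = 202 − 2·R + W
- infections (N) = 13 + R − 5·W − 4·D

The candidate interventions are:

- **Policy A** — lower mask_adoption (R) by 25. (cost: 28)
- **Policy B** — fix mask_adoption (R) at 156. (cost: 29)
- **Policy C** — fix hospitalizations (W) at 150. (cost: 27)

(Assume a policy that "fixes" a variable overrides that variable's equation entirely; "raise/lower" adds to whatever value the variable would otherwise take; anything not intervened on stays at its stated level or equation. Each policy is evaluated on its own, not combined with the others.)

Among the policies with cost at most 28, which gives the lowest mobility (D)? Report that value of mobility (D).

Policy A (R − 25):
  R = 147 − 25 = 122
  W = 137
  D = 202 − 2·122 + 137 = 95
Policy C (W := 150):
  R = 147
  W = 150
  D = 202 − 2·147 + 150 = 58
Comparing — Policy A: D=95, Policy C: D=58. Lowest is 58 (Policy C).

58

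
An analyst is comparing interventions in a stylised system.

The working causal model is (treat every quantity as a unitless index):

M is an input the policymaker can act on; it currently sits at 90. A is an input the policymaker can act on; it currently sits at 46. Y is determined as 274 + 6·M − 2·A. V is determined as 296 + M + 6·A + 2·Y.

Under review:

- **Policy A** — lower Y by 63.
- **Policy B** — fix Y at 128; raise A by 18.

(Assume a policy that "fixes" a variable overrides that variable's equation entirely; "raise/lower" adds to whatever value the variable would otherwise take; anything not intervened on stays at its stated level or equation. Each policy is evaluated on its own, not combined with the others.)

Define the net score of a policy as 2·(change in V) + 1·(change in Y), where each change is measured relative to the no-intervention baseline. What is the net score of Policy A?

-315

Baseline:
  M = 90
  A = 46
  Y = 274 + 6·90 − 2·46 = 722
  V = 296 + 90 + 6·46 + 2·722 = 2106
Policy A (Y − 63):
  M = 90
  A = 46
  Y = 274 + 6·90 − 2·46 (−63 from intervention) = 659
  V = 296 + 90 + 6·46 + 2·659 = 1980
ΔV = 1980 − 2106 = -126; ΔY = 659 − 722 = -63
Score = 2·(-126) + 1·(-63) = -315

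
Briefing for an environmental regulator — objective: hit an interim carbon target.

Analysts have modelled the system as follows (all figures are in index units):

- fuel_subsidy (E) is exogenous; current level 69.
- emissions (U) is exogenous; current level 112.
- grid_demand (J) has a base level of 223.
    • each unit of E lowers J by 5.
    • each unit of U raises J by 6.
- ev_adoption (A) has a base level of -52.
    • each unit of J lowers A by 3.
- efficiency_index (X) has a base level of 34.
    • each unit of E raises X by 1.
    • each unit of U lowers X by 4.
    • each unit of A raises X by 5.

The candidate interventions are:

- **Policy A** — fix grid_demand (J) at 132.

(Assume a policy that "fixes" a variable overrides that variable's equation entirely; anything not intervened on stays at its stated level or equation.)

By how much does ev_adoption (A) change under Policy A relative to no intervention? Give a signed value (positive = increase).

Baseline:
  E = 69
  U = 112
  J = 223 − 5·69 + 6·112 = 550
  A = -52 − 3·550 = -1702
Policy A (J := 132):
  E = 69
  U = 112
  J = 132
  A = -52 − 3·132 = -448
Change in A: -448 − (-1702) = 1254

1254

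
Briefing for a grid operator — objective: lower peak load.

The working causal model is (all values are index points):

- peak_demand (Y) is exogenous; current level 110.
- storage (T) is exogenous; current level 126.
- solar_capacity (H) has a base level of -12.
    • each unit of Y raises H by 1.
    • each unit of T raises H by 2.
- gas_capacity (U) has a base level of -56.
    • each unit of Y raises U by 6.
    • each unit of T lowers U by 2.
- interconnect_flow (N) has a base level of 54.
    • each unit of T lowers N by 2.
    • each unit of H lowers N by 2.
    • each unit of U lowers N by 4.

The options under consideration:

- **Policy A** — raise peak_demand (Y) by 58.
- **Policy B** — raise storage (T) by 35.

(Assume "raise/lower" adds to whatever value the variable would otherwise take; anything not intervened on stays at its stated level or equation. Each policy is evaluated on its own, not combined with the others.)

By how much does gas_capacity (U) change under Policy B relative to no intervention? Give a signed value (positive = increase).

Baseline:
  Y = 110
  T = 126
  U = -56 + 6·110 − 2·126 = 352
Policy B (T + 35):
  Y = 110
  T = 126 + 35 = 161
  U = -56 + 6·110 − 2·161 = 282
Change in U: 282 − 352 = -70

-70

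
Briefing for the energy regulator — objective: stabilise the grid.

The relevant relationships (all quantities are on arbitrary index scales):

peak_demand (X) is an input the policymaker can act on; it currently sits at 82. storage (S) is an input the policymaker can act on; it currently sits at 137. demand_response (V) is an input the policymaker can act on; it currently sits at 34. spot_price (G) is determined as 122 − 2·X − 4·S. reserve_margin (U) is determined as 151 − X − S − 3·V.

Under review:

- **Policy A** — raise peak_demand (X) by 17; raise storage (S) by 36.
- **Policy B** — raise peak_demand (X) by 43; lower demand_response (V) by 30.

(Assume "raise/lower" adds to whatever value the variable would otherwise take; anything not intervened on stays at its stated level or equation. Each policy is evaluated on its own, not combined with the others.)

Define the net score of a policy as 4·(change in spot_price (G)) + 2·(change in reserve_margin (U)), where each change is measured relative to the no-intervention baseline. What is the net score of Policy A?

-818

Baseline:
  X = 82
  S = 137
  V = 34
  G = 122 − 2·82 − 4·137 = -590
  U = 151 − 82 − 137 − 3·34 = -170
Policy A (X + 17, S + 36):
  X = 82 + 17 = 99
  S = 137 + 36 = 173
  V = 34
  G = 122 − 2·99 − 4·173 = -768
  U = 151 − 99 − 173 − 3·34 = -223
ΔG = -768 − (-590) = -178; ΔU = -223 − (-170) = -53
Score = 4·(-178) + 2·(-53) = -818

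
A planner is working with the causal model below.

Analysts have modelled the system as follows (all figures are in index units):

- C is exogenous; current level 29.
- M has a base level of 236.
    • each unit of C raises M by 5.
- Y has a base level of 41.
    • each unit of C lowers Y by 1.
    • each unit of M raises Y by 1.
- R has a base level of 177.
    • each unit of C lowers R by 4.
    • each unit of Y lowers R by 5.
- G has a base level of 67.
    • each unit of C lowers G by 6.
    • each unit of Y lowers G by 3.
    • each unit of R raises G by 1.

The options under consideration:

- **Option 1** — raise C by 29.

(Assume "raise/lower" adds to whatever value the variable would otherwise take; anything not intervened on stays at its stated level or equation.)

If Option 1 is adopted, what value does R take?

Option 1 (C + 29):
  C = 29 + 29 = 58
  M = 236 + 5·58 = 526
  Y = 41 − 58 + 526 = 509
  R = 177 − 4·58 − 5·509 = -2600

-2600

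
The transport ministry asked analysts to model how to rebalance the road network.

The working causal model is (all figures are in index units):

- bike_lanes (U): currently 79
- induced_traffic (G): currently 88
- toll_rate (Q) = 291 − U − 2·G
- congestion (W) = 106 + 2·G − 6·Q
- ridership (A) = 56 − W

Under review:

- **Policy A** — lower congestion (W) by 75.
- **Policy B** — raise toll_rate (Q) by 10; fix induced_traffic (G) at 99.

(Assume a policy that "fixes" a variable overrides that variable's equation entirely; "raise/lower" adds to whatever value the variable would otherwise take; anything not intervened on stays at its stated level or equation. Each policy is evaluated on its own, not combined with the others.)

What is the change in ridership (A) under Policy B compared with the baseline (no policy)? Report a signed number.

Baseline:
  U = 79
  G = 88
  Q = 291 − 79 − 2·88 = 36
  W = 106 + 2·88 − 6·36 = 66
  A = 56 − 66 = -10
Policy B (Q + 10, G := 99):
  U = 79
  G = 99
  Q = 291 − 79 − 2·99 (+10 from intervention) = 24
  W = 106 + 2·99 − 6·24 = 160
  A = 56 − 160 = -104
Change in A: -104 − (-10) = -94

-94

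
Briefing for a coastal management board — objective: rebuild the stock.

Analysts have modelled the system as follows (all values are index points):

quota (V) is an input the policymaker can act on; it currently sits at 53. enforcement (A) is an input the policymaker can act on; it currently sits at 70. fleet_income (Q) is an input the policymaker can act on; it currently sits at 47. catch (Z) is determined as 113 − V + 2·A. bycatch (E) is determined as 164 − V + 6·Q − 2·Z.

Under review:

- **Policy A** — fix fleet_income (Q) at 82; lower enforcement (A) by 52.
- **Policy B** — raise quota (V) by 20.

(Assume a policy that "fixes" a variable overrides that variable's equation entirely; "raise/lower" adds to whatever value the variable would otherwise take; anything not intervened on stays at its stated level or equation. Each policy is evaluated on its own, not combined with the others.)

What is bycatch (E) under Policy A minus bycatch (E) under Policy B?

Policy A (Q := 82, A − 52):
  V = 53
  A = 70 − 52 = 18
  Q = 82
  Z = 113 − 53 + 2·18 = 96
  E = 164 − 53 + 6·82 − 2·96 = 411
Policy B (V + 20):
  V = 53 + 20 = 73
  A = 70
  Q = 47
  Z = 113 − 73 + 2·70 = 180
  E = 164 − 73 + 6·47 − 2·180 = 13
E: 411 − 13 = 398

398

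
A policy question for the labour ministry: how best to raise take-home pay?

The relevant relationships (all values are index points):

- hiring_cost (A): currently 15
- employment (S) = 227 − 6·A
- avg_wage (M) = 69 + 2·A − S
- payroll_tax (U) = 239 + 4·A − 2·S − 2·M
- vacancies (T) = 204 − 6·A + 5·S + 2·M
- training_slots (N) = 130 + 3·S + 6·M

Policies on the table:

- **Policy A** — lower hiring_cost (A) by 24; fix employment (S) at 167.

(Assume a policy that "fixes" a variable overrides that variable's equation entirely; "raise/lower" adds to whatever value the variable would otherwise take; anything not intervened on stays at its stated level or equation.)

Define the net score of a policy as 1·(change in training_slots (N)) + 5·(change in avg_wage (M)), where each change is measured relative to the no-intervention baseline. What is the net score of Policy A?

Baseline:
  A = 15
  S = 227 − 6·15 = 137
  M = 69 + 2·15 − 137 = -38
  N = 130 + 3·137 + 6·(-38) = 313
Policy A (A − 24, S := 167):
  A = 15 − 24 = -9
  S = 167
  M = 69 + 2·(-9) − 167 = -116
  N = 130 + 3·167 + 6·(-116) = -65
ΔN = -65 − 313 = -378; ΔM = -116 − (-38) = -78
Score = 1·(-378) + 5·(-78) = -768

-768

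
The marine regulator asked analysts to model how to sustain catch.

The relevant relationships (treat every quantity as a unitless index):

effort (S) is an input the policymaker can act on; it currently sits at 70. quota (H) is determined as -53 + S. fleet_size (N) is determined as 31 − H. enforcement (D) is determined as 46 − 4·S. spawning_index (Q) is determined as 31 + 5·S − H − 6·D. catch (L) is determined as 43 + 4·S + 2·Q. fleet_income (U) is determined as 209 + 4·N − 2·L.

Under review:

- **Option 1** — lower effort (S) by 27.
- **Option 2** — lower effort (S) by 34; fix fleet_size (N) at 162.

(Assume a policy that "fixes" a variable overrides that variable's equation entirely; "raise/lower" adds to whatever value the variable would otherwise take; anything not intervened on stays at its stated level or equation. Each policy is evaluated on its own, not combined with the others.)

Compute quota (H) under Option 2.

-17

Option 2 (S − 34, N := 162):
  S = 70 − 34 = 36
  H = -53 + 36 = -17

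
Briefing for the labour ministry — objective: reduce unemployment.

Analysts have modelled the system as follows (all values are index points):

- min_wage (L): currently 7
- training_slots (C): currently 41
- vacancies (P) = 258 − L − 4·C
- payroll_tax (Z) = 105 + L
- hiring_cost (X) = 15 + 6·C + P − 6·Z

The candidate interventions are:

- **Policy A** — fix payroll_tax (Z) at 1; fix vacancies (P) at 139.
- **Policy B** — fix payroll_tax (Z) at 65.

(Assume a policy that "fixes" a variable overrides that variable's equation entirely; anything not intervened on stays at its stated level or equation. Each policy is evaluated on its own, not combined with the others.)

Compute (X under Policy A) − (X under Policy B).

Policy A (Z := 1, P := 139):
  L = 7
  C = 41
  P = 139
  Z = 1
  X = 15 + 6·41 + 139 − 6·1 = 394
Policy B (Z := 65):
  L = 7
  C = 41
  P = 258 − 7 − 4·41 = 87
  Z = 65
  X = 15 + 6·41 + 87 − 6·65 = -42
X: 394 − (-42) = 436

436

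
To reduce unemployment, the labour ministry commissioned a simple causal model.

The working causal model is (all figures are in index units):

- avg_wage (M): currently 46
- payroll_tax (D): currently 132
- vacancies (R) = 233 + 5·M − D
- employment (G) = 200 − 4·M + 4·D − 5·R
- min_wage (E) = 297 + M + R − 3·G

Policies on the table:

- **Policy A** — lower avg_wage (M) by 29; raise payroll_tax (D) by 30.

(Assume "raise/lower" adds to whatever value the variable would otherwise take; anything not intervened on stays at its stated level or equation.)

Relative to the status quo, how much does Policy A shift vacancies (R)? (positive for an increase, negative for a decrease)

Baseline:
  M = 46
  D = 132
  R = 233 + 5·46 − 132 = 331
Policy A (M − 29, D + 30):
  M = 46 − 29 = 17
  D = 132 + 30 = 162
  R = 233 + 5·17 − 162 = 156
Change in R: 156 − 331 = -175

-175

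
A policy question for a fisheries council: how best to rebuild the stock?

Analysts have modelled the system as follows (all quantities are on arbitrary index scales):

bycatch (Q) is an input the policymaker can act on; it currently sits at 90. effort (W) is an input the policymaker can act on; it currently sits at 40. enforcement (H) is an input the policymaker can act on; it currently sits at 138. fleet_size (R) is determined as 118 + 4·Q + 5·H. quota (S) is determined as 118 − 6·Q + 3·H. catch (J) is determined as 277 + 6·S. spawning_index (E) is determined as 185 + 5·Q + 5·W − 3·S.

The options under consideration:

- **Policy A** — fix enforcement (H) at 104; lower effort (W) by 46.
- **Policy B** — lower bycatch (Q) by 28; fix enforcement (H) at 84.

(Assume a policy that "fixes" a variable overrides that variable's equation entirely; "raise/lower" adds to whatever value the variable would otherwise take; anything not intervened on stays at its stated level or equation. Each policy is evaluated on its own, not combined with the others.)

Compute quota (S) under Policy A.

Policy A (H := 104, W − 46):
  Q = 90
  H = 104
  S = 118 − 6·90 + 3·104 = -110

-110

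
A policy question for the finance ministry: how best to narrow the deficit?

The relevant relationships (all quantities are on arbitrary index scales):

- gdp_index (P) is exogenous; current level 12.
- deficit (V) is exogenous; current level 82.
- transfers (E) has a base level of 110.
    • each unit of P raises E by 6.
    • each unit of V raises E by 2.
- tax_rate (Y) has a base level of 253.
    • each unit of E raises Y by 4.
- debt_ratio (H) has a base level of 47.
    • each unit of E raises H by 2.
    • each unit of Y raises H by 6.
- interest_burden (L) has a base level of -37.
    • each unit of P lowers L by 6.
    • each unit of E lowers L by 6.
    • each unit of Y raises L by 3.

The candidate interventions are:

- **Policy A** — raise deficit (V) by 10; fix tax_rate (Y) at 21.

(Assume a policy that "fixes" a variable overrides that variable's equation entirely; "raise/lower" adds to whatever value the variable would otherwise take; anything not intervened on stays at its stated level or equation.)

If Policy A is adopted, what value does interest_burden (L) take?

Policy A (V + 10, Y := 21):
  P = 12
  V = 82 + 10 = 92
  E = 110 + 6·12 + 2·92 = 366
  Y = 21
  L = -37 − 6·12 − 6·366 + 3·21 = -2242

-2242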